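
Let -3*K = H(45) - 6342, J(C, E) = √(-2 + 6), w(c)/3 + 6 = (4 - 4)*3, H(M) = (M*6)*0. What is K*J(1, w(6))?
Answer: 4228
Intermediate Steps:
H(M) = 0 (H(M) = (6*M)*0 = 0)
w(c) = -18 (w(c) = -18 + 3*((4 - 4)*3) = -18 + 3*(0*3) = -18 + 3*0 = -18 + 0 = -18)
J(C, E) = 2 (J(C, E) = √4 = 2)
K = 2114 (K = -(0 - 6342)/3 = -⅓*(-6342) = 2114)
K*J(1, w(6)) = 2114*2 = 4228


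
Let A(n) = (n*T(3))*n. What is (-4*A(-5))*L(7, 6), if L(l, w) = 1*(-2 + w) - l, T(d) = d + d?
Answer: 1800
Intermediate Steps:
T(d) = 2*d
A(n) = 6*n**2 (A(n) = (n*(2*3))*n = (n*6)*n = (6*n)*n = 6*n**2)
L(l, w) = -2 + w - l (L(l, w) = (-2 + w) - l = -2 + w - l)
(-4*A(-5))*L(7, 6) = (-24*(-5)**2)*(-2 + 6 - 1*7) = (-24*25)*(-2 + 6 - 7) = -4*150*(-3) = -600*(-3) = 1800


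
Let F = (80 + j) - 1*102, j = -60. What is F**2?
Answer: 6724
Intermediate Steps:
F = -82 (F = (80 - 60) - 1*102 = 20 - 102 = -82)
F**2 = (-82)**2 = 6724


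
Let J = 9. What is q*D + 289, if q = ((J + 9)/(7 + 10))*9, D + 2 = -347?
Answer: -51625/17 ≈ -3036.8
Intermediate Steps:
D = -349 (D = -2 - 347 = -349)
q = 162/17 (q = ((9 + 9)/(7 + 10))*9 = (18/17)*9 = 162/17 ≈ 9.5294)
q*D + 289 = (162/17)*(-349) + 289 = -56538/17 + 289 = -51625/17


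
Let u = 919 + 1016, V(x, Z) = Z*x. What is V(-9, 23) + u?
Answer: 1728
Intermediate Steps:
u = 1935
V(-9, 23) + u = 23*(-9) + 1935 = -207 + 1935 = 1728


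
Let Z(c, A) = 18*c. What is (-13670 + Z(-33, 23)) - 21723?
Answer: -35987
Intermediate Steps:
(-13670 + Z(-33, 23)) - 21723 = (-13670 + 18*(-33)) - 21723 = (-13670 - 594) - 21723 = -14264 - 21723 = -35987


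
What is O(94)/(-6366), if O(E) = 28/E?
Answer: -7/149601 ≈ -4.6791e-5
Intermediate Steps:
O(94)/(-6366) = (28/94)/(-6366) = (28*(1/94))*(-1/6366) = (14/47)*(-1/6366) = -7/149601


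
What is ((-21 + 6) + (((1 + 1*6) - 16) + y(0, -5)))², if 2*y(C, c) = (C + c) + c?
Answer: 841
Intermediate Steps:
y(C, c) = c + C/2 (y(C, c) = ((C + c) + c)/2 = (C + 2*c)/2 = c + C/2)
((-21 + 6) + (((1 + 1*6) - 16) + y(0, -5)))² = ((-21 + 6) + (((1 + 1*6) - 16) + (-5 + (½)*0)))² = (-15 + (((1 + 6) - 16) + (-5 + 0)))² = (-15 + ((7 - 16) - 5))² = (-15 + (-9 - 5))² = (-15 - 14)² = (-29)² = 841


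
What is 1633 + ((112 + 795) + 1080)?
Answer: 3620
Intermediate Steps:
1633 + ((112 + 795) + 1080) = 1633 + (907 + 1080) = 1633 + 1987 = 3620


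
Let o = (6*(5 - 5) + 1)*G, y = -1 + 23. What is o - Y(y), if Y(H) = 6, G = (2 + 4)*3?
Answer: 12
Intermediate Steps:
y = 22
G = 18 (G = 6*3 = 18)
o = 18 (o = (6*(5 - 5) + 1)*18 = (6*0 + 1)*18 = (0 + 1)*18 = 1*18 = 18)
o - Y(y) = 18 - 1*6 = 18 - 6 = 12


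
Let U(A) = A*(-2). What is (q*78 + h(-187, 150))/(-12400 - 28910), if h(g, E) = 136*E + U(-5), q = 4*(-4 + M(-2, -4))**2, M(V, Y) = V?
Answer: -15821/20655 ≈ -0.76596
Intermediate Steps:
U(A) = -2*A
q = 144 (q = 4*(-4 - 2)**2 = 4*(-6)**2 = 4*36 = 144)
h(g, E) = 10 + 136*E (h(g, E) = 136*E - 2*(-5) = 136*E + 10 = 10 + 136*E)
(q*78 + h(-187, 150))/(-12400 - 28910) = (144*78 + (10 + 136*150))/(-12400 - 28910) = (11232 + (10 + 20400))/(-41310) = (11232 + 20410)*(-1/41310) = 31642*(-1/41310) = -15821/20655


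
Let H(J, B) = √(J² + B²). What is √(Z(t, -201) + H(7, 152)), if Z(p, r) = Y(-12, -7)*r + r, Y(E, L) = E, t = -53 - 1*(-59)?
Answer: √(2211 + 13*√137) ≈ 48.612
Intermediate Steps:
t = 6 (t = -53 + 59 = 6)
Z(p, r) = -11*r (Z(p, r) = -12*r + r = -11*r)
H(J, B) = √(B² + J²)
√(Z(t, -201) + H(7, 152)) = √(-11*(-201) + √(152² + 7²)) = √(2211 + √(23104 + 49)) = √(2211 + √23153) = √(2211 + 13*√137)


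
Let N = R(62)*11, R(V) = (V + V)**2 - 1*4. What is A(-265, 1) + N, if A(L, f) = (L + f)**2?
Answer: 238788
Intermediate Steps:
R(V) = -4 + 4*V**2 (R(V) = (2*V)**2 - 4 = 4*V**2 - 4 = -4 + 4*V**2)
N = 169092 (N = (-4 + 4*62**2)*11 = (-4 + 4*3844)*11 = (-4 + 15376)*11 = 15372*11 = 169092)
A(-265, 1) + N = (-265 + 1)**2 + 169092 = (-264)**2 + 169092 = 69696 + 169092 = 238788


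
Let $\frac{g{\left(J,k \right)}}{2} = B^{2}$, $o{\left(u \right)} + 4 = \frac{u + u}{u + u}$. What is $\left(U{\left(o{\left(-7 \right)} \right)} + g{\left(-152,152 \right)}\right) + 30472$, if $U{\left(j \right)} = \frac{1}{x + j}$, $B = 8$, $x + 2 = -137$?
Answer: $\frac{4345199}{142} \approx 30600.0$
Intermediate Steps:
$x = -139$ ($x = -2 - 137 = -139$)
$o{\left(u \right)} = -3$ ($o{\left(u \right)} = -4 + \frac{u + u}{u + u} = -4 + \frac{2 u}{2 u} = -4 + 2 u \frac{1}{2 u} = -4 + 1 = -3$)
$g{\left(J,k \right)} = 128$ ($g{\left(J,k \right)} = 2 \cdot 8^{2} = 2 \cdot 64 = 128$)
$U{\left(j \right)} = \frac{1}{-139 + j}$
$\left(U{\left(o{\left(-7 \right)} \right)} + g{\left(-152,152 \right)}\right) + 30472 = \left(\frac{1}{-139 - 3} + 128\right) + 30472 = \left(\frac{1}{-142} + 128\right) + 30472 = \left(- \frac{1}{142} + 128\right) + 30472 = \frac{18175}{142} + 30472 = \frac{4345199}{142}$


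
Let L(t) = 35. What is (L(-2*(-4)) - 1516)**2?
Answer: 2193361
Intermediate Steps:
(L(-2*(-4)) - 1516)**2 = (35 - 1516)**2 = (-1481)**2 = 2193361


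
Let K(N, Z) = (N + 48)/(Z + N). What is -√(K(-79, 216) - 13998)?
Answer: -I*√262732709/137 ≈ -118.31*I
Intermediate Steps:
K(N, Z) = (48 + N)/(N + Z)
-√(K(-79, 216) - 13998) = -√((48 - 79)/(-79 + 216) - 13998) = -√(-31/137 - 13998) = -√(-1917757/137) = -I*√262732709/137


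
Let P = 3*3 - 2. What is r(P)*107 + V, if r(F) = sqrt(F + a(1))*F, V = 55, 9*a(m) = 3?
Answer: 55 + 749*sqrt(66)/3 ≈ 2083.3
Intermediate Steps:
a(m) = 1/3 (a(m) = (1/9)*3 = 1/3)
P = 7 (P = 9 - 2 = 7)
r(F) = F*sqrt(1/3 + F) (r(F) = sqrt(F + 1/3)*F = sqrt(1/3 + F)*F = F*sqrt(1/3 + F))
r(P)*107 + V = ((1/3)*7*sqrt(3 + 9*7))*107 + 55 = ((1/3)*7*sqrt(3 + 63))*107 + 55 = ((1/3)*7*sqrt(66))*107 + 55 = (7*sqrt(66)/3)*107 + 55 = 749*sqrt(66)/3 + 55 = 55 + 749*sqrt(66)/3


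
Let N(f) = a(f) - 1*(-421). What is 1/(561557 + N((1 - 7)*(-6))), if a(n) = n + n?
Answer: 1/562050 ≈ 1.7792e-6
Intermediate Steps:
a(n) = 2*n
N(f) = 421 + 2*f (N(f) = 2*f - 1*(-421) = 2*f + 421 = 421 + 2*f)
1/(561557 + N((1 - 7)*(-6))) = 1/(561557 + (421 + 2*((1 - 7)*(-6)))) = 1/(561557 + (421 + 2*(-6*(-6)))) = 1/(561557 + (421 + 2*36)) = 1/(561557 + (421 + 72)) = 1/(561557 + 493) = 1/562050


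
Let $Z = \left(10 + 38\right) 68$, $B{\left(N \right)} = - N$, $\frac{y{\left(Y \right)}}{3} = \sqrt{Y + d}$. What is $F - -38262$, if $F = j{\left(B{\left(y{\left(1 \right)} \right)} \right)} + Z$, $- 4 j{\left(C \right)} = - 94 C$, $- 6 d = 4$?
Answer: $41526 - \frac{47 \sqrt{3}}{2} \approx 41485.0$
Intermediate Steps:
$d = - \frac{2}{3}$ ($d = \left(- \frac{1}{6}\right) 4 = - \frac{2}{3} \approx -0.66667$)
$y{\left(Y \right)} = 3 \sqrt{- \frac{2}{3} + Y}$ ($y{\left(Y \right)} = 3 \sqrt{Y - \frac{2}{3}} = 3 \sqrt{- \frac{2}{3} + Y}$)
$j{\left(C \right)} = \frac{47 C}{2}$ ($j{\left(C \right)} = - \frac{\left(-94\right) C}{4} = \frac{47 C}{2}$)
$Z = 3264$ ($Z = 48 \cdot 68 = 3264$)
$F = 3264 - \frac{47 \sqrt{3}}{2}$ ($F = \frac{47 \left(- \sqrt{-6 + 9 \cdot 1}\right)}{2} + 3264 = \frac{47 \left(- \sqrt{-6 + 9}\right)}{2} + 3264 = \frac{47 \left(- \sqrt{3}\right)}{2} + 3264 = - \frac{47 \sqrt{3}}{2} + 3264 = 3264 - \frac{47 \sqrt{3}}{2} \approx 3223.3$)
$F - -38262 = \left(3264 - \frac{47 \sqrt{3}}{2}\right) - -38262 = \left(3264 - \frac{47 \sqrt{3}}{2}\right) + 38262 = 41526 - \frac{47 \sqrt{3}}{2}$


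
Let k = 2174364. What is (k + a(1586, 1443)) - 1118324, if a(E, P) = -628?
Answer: 1055412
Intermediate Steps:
(k + a(1586, 1443)) - 1118324 = (2174364 - 628) - 1118324 = 2173736 - 1118324 = 1055412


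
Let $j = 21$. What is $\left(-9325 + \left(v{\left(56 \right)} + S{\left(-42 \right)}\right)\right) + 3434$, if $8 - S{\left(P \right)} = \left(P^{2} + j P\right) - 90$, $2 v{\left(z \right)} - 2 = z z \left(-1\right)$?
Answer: $-8242$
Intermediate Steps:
$v{\left(z \right)} = 1 - \frac{z^{2}}{2}$ ($v{\left(z \right)} = 1 + \frac{z z \left(-1\right)}{2} = 1 + \frac{z^{2} \left(-1\right)}{2} = 1 + \frac{\left(-1\right) z^{2}}{2} = 1 - \frac{z^{2}}{2}$)
$S{\left(P \right)} = 98 - P^{2} - 21 P$ ($S{\left(P \right)} = 8 - \left(\left(P^{2} + 21 P\right) - 90\right) = 8 - \left(-90 + P^{2} + 21 P\right) = 98 - P^{2} - 21 P$)
$\left(-9325 + \left(v{\left(56 \right)} + S{\left(-42 \right)}\right)\right) + 3434 = \left(-9325 + \left(\left(1 - \frac{56^{2}}{2}\right) - 784\right)\right) + 3434 = \left(-9325 + \left(\left(1 - 1568\right) + \left(98 - 1764 + 882\right)\right)\right) + 3434 = \left(-9325 - 2351\right) + 3434 = -11676 + 3434 = -8242$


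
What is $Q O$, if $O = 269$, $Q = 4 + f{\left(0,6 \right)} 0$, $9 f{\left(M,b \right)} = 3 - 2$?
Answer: $1076$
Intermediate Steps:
$f{\left(M,b \right)} = \frac{1}{9}$ ($f{\left(M,b \right)} = \frac{3 - 2}{9} = \frac{1}{9} \cdot 1 = \frac{1}{9}$)
$Q = 4$ ($Q = 4 + \frac{1}{9} \cdot 0 = 4 + 0 = 4$)
$Q O = 4 \cdot 269 = 1076$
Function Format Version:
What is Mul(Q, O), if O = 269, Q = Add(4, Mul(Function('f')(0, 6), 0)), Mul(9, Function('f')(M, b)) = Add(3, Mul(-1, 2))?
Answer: 1076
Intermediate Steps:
Function('f')(M, b) = Rational(1, 9) (Function('f')(M, b) = Mul(Rational(1, 9), Add(3, Mul(-1, 2))) = Mul(Rational(1, 9), Add(3, -2)) = Mul(Rational(1, 9), 1) = Rational(1, 9))
Q = 4 (Q = Add(4, Mul(Rational(1, 9), 0)) = Add(4, 0) = 4)
Mul(Q, O) = Mul(4, 269) = 1076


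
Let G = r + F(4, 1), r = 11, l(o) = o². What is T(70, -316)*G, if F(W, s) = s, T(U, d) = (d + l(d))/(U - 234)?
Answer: -298620/41 ≈ -7283.4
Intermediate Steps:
T(U, d) = (d + d²)/(-234 + U) (T(U, d) = (d + d²)/(U - 234) = (d + d²)/(-234 + U))
G = 12 (G = 11 + 1 = 12)
T(70, -316)*G = -316*(1 - 316)/(-234 + 70)*12 = -316*(-315)/(-164)*12 = -316*(-1/164)*(-315)*12 = -24885/41*12 = -298620/41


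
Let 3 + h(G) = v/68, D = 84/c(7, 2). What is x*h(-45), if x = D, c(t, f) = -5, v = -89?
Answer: 6153/85 ≈ 72.388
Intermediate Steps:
D = -84/5 (D = 84/(-5) = 84*(-⅕) = -84/5 ≈ -16.800)
h(G) = -293/68 (h(G) = -3 - 89/68 = -293/68)
x = -84/5 ≈ -16.800
x*h(-45) = -84/5*(-293/68) = 6153/85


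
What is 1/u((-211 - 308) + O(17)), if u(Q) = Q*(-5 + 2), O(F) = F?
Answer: 1/1506 ≈ 0.00066401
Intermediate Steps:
u(Q) = -3*Q (u(Q) = Q*(-3) = -3*Q)
1/u((-211 - 308) + O(17)) = 1/(-3*((-211 - 308) + 17)) = 1/(-3*(-519 + 17)) = 1/(-3*(-502)) = 1/1506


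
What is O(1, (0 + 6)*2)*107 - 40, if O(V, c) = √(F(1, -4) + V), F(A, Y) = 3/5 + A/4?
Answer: -40 + 107*√185/10 ≈ 105.54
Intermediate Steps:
F(A, Y) = ⅗ + A/4 (F(A, Y) = 3*(⅕) + A*(¼) = ⅗ + A/4)
O(V, c) = √(17/20 + V) (O(V, c) = √((⅗ + (¼)*1) + V) = √((⅗ + ¼) + V) = √(17/20 + V))
O(1, (0 + 6)*2)*107 - 40 = (√(85 + 100*1)/10)*107 - 40 = (√(85 + 100)/10)*107 - 40 = (√185/10)*107 - 40 = 107*√185/10 - 40 = -40 + 107*√185/10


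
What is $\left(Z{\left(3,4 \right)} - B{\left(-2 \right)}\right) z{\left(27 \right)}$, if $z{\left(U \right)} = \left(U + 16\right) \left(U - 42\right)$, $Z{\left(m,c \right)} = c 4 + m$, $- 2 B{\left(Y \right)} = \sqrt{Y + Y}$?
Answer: $-12255 - 645 i \approx -12255.0 - 645.0 i$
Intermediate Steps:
$B{\left(Y \right)} = - \frac{\sqrt{2} \sqrt{Y}}{2}$ ($B{\left(Y \right)} = - \frac{\sqrt{Y + Y}}{2} = - \frac{\sqrt{2 Y}}{2} = - \frac{\sqrt{2} \sqrt{Y}}{2}$)
$Z{\left(m,c \right)} = m + 4 c$ ($Z{\left(m,c \right)} = 4 c + m = m + 4 c$)
$z{\left(U \right)} = \left(-42 + U\right) \left(16 + U\right)$ ($z{\left(U \right)} = \left(16 + U\right) \left(-42 + U\right) = \left(-42 + U\right) \left(16 + U\right)$)
$\left(Z{\left(3,4 \right)} - B{\left(-2 \right)}\right) z{\left(27 \right)} = \left(\left(3 + 4 \cdot 4\right) - - \frac{\sqrt{2} \sqrt{-2}}{2}\right) \left(-672 + 27^{2} - 702\right) = \left(\left(3 + 16\right) - - \frac{\sqrt{2} i \sqrt{2}}{2}\right) \left(-672 + 729 - 702\right) = \left(19 - - i\right) \left(-645\right) = \left(19 + i\right) \left(-645\right) = -12255 - 645 i$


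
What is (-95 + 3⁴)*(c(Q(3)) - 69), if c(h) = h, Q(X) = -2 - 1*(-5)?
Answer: 924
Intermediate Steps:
Q(X) = 3 (Q(X) = -2 + 5 = 3)
(-95 + 3⁴)*(c(Q(3)) - 69) = (-95 + 3⁴)*(3 - 69) = (-95 + 81)*(-66) = -14*(-66) = 924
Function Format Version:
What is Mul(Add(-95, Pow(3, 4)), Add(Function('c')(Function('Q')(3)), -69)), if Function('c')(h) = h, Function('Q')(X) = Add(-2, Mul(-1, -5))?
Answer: 924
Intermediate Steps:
Function('Q')(X) = 3 (Function('Q')(X) = Add(-2, 5) = 3)
Mul(Add(-95, Pow(3, 4)), Add(Function('c')(Function('Q')(3)), -69)) = Mul(Add(-95, Pow(3, 4)), Add(3, -69)) = Mul(Add(-95, 81), -66) = Mul(-14, -66) = 924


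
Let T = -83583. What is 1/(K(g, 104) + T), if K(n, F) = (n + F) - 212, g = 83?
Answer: -1/83608 ≈ -1.1961e-5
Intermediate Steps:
K(n, F) = -212 + F + n (K(n, F) = (F + n) - 212 = -212 + F + n)
1/(K(g, 104) + T) = 1/((-212 + 104 + 83) - 83583) = 1/(-25 - 83583) = 1/(-83608) = -1/83608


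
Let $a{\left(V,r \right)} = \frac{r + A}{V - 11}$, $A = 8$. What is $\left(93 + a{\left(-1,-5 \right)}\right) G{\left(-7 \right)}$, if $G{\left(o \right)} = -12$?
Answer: $-1113$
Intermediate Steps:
$a{\left(V,r \right)} = \frac{8 + r}{-11 + V}$ ($a{\left(V,r \right)} = \frac{r + 8}{V - 11} = \frac{8 + r}{-11 + V}$)
$\left(93 + a{\left(-1,-5 \right)}\right) G{\left(-7 \right)} = \left(93 + \frac{8 - 5}{-11 - 1}\right) \left(-12\right) = \left(93 + \frac{1}{-12} \cdot 3\right) \left(-12\right) = \left(93 - \frac{1}{4}\right) \left(-12\right) = \frac{371}{4} \left(-12\right) = -1113$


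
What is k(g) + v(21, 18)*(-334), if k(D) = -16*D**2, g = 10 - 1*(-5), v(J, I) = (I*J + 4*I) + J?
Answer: -160914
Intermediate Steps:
v(J, I) = J + 4*I + I*J (v(J, I) = (4*I + I*J) + J = J + 4*I + I*J)
g = 15 (g = 10 + 5 = 15)
k(g) + v(21, 18)*(-334) = -16*15**2 + (21 + 4*18 + 18*21)*(-334) = -16*225 + (21 + 72 + 378)*(-334) = -3600 + 471*(-334) = -3600 - 157314 = -160914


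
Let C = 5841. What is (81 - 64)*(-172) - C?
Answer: -8765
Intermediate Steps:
(81 - 64)*(-172) - C = (81 - 64)*(-172) - 1*5841 = 17*(-172) - 5841 = -2924 - 5841 = -8765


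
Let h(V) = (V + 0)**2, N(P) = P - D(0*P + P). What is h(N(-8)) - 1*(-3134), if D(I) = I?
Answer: 3134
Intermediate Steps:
N(P) = 0 (N(P) = P - (0*P + P) = P - (0 + P) = P - P = 0)
h(V) = V**2
h(N(-8)) - 1*(-3134) = 0**2 - 1*(-3134) = 0 + 3134 = 3134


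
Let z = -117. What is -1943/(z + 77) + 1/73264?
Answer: 17793999/366320 ≈ 48.575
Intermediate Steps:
-1943/(z + 77) + 1/73264 = -1943/(-117 + 77) + 1/73264 = -1943/(-40) + 1/73264 = -1/40*(-1943) + 1/73264 = 1943/40 + 1/73264 = 17793999/366320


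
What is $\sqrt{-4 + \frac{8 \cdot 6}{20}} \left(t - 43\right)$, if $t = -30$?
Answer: $- \frac{146 i \sqrt{10}}{5} \approx - 92.339 i$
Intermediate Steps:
$\sqrt{-4 + \frac{8 \cdot 6}{20}} \left(t - 43\right) = \sqrt{-4 + \frac{8 \cdot 6}{20}} \left(-30 - 43\right) = \sqrt{-4 + 48 \cdot \frac{1}{20}} \left(-73\right) = \sqrt{-4 + \frac{12}{5}} \left(-73\right) = \sqrt{- \frac{8}{5}} \left(-73\right) = \frac{2 i \sqrt{10}}{5} \left(-73\right) = - \frac{146 i \sqrt{10}}{5}$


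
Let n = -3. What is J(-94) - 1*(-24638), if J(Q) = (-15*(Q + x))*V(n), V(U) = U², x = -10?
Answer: 38678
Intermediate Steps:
J(Q) = 1350 - 135*Q (J(Q) = -15*(Q - 10)*(-3)² = -15*(-10 + Q)*9 = (150 - 15*Q)*9 = 1350 - 135*Q)
J(-94) - 1*(-24638) = (1350 - 135*(-94)) - 1*(-24638) = (1350 + 12690) + 24638 = 14040 + 24638 = 38678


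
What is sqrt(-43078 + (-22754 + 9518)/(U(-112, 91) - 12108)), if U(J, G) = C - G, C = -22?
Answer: I*sqrt(53170743202)/1111 ≈ 207.55*I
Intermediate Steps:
U(J, G) = -22 - G
sqrt(-43078 + (-22754 + 9518)/(U(-112, 91) - 12108)) = sqrt(-43078 + (-22754 + 9518)/((-22 - 1*91) - 12108)) = sqrt(-43078 - 13236/((-22 - 91) - 12108)) = sqrt(-43078 - 13236/(-113 - 12108)) = sqrt(-43078 - 13236/(-12221)) = sqrt(-43078 - 13236*(-1/12221)) = sqrt(-43078 + 13236/12221) = sqrt(-526443002/12221) = I*sqrt(53170743202)/1111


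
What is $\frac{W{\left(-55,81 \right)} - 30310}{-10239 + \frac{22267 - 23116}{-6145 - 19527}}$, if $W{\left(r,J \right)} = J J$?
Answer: $\frac{609684328}{262854759} \approx 2.3195$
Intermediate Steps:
$W{\left(r,J \right)} = J^{2}$
$\frac{W{\left(-55,81 \right)} - 30310}{-10239 + \frac{22267 - 23116}{-6145 - 19527}} = \frac{81^{2} - 30310}{-10239 + \frac{22267 - 23116}{-6145 - 19527}} = \frac{6561 - 30310}{-10239 - \frac{849}{-25672}} = - \frac{23749}{-10239 - - \frac{849}{25672}} = - \frac{23749}{-10239 + \frac{849}{25672}} = - \frac{23749}{- \frac{262854759}{25672}} = \left(-23749\right) \left(- \frac{25672}{262854759}\right) = \frac{609684328}{262854759}$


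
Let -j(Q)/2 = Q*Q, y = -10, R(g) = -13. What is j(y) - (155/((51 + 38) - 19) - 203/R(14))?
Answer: -39645/182 ≈ -217.83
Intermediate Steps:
j(Q) = -2*Q² (j(Q) = -2*Q*Q = -2*Q²)
j(y) - (155/((51 + 38) - 19) - 203/R(14)) = -2*(-10)² - (155/((51 + 38) - 19) - 203/(-13)) = -2*100 - (155/(89 - 19) - 203*(-1/13)) = -200 - (155/70 + 203/13) = -200 - (155*(1/70) + 203/13) = -200 - (31/14 + 203/13) = -200 - 1*3245/182 = -200 - 3245/182 = -39645/182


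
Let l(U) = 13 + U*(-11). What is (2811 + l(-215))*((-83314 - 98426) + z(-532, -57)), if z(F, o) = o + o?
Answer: -943640406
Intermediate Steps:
z(F, o) = 2*o
l(U) = 13 - 11*U
(2811 + l(-215))*((-83314 - 98426) + z(-532, -57)) = (2811 + (13 - 11*(-215)))*((-83314 - 98426) + 2*(-57)) = (2811 + (13 + 2365))*(-181740 - 114) = (2811 + 2378)*(-181854) = 5189*(-181854) = -943640406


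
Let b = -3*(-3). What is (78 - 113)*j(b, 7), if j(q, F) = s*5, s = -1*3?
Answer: 525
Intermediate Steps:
s = -3
b = 9
j(q, F) = -15 (j(q, F) = -3*5 = -15)
(78 - 113)*j(b, 7) = (78 - 113)*(-15) = -35*(-15) = 525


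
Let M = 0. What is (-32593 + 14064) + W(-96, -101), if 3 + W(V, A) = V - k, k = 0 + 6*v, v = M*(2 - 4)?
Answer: -18628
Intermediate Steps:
v = 0 (v = 0*(2 - 4) = 0*(-2) = 0)
k = 0 (k = 0 + 6*0 = 0 + 0 = 0)
W(V, A) = -3 + V (W(V, A) = -3 + (V - 1*0) = -3 + (V + 0) = -3 + V)
(-32593 + 14064) + W(-96, -101) = (-32593 + 14064) + (-3 - 96) = -18529 - 99 = -18628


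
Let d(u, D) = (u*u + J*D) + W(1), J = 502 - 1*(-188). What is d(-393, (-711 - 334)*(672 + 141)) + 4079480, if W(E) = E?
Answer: -581979720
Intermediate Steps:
J = 690 (J = 502 + 188 = 690)
d(u, D) = 1 + u² + 690*D (d(u, D) = (u*u + 690*D) + 1 = (u² + 690*D) + 1 = 1 + u² + 690*D)
d(-393, (-711 - 334)*(672 + 141)) + 4079480 = (1 + (-393)² + 690*((-711 - 334)*(672 + 141))) + 4079480 = (1 + 154449 + 690*(-1045*813)) + 4079480 = (1 + 154449 + 690*(-849585)) + 4079480 = (1 + 154449 - 586213650) + 4079480 = -586059200 + 4079480 = -581979720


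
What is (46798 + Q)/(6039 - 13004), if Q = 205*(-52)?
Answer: -36138/6965 ≈ -5.1885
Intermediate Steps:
Q = -10660
(46798 + Q)/(6039 - 13004) = (46798 - 10660)/(6039 - 13004) = 36138/(-6965) = 36138*(-1/6965) = -36138/6965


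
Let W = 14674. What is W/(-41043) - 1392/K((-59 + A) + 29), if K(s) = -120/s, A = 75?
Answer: 21409772/41043 ≈ 521.64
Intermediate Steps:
W/(-41043) - 1392/K((-59 + A) + 29) = 14674/(-41043) - 1392/((-120/((-59 + 75) + 29))) = 14674*(-1/41043) - 1392/((-120/(16 + 29))) = -14674/41043 - 1392/((-120/45)) = -14674/41043 - 1392/((-120*1/45)) = -14674/41043 - 1392/(-8/3) = -14674/41043 - 1392*(-3/8) = -14674/41043 + 522 = 21409772/41043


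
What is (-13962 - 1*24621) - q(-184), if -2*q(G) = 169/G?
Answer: -14198713/368 ≈ -38583.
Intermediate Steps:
q(G) = -169/(2*G)
(-13962 - 1*24621) - q(-184) = (-13962 - 1*24621) - (-169)/(2*(-184)) = (-13962 - 24621) - (-169)*(-1)/(2*184) = -38583 - 1*169/368 = -38583 - 169/368 = -14198713/368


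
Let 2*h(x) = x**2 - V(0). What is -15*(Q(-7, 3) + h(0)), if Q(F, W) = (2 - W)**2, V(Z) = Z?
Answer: -15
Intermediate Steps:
h(x) = x**2/2 (h(x) = (x**2 - 1*0)/2 = (x**2 + 0)/2 = x**2/2)
-15*(Q(-7, 3) + h(0)) = -15*((-2 + 3)**2 + (1/2)*0**2) = -15*(1**2 + (1/2)*0) = -15*(1 + 0) = -15*1 = -15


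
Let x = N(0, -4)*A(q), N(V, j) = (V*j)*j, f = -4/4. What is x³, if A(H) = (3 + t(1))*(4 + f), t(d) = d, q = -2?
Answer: 0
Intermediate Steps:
f = -1 (f = -4*¼ = -1)
N(V, j) = V*j²
A(H) = 12 (A(H) = (3 + 1)*(4 - 1) = 4*3 = 12)
x = 0 (x = (0*(-4)²)*12 = (0*16)*12 = 0*12 = 0)
x³ = 0³ = 0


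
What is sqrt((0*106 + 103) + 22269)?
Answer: 2*sqrt(5593) ≈ 149.57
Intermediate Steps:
sqrt((0*106 + 103) + 22269) = sqrt((0 + 103) + 22269) = sqrt(103 + 22269) = sqrt(22372) = 2*sqrt(5593)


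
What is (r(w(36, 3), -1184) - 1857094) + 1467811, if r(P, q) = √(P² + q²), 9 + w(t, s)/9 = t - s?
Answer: -389283 + 8*√22633 ≈ -3.8808e+5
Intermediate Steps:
w(t, s) = -81 - 9*s + 9*t (w(t, s) = -81 + 9*(t - s) = -81 + (-9*s + 9*t) = -81 - 9*s + 9*t)
(r(w(36, 3), -1184) - 1857094) + 1467811 = (√((-81 - 9*3 + 9*36)² + (-1184)²) - 1857094) + 1467811 = (√((-81 - 27 + 324)² + 1401856) - 1857094) + 1467811 = (√(216² + 1401856) - 1857094) + 1467811 = (√(46656 + 1401856) - 1857094) + 1467811 = (√1448512 - 1857094) + 1467811 = (8*√22633 - 1857094) + 1467811 = (-1857094 + 8*√22633) + 1467811 = -389283 + 8*√22633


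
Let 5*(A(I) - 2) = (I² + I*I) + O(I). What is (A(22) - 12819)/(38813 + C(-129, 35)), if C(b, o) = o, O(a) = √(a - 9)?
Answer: -63117/194240 + √13/194240 ≈ -0.32492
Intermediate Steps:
O(a) = √(-9 + a)
A(I) = 2 + √(-9 + I)/5 + 2*I²/5 (A(I) = 2 + ((I² + I*I) + √(-9 + I))/5 = 2 + ((I² + I²) + √(-9 + I))/5 = 2 + (2*I² + √(-9 + I))/5 = 2 + (√(-9 + I) + 2*I²)/5 = 2 + (√(-9 + I)/5 + 2*I²/5) = 2 + √(-9 + I)/5 + 2*I²/5)
(A(22) - 12819)/(38813 + C(-129, 35)) = ((2 + √(-9 + 22)/5 + (⅖)*22²) - 12819)/(38813 + 35) = ((2 + √13/5 + (⅖)*484) - 12819)/38848 = ((2 + √13/5 + 968/5) - 12819)*(1/38848) = ((978/5 + √13/5) - 12819)*(1/38848) = (-63117/5 + √13/5)*(1/38848) = -63117/194240 + √13/194240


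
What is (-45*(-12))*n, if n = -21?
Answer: -11340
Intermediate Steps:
(-45*(-12))*n = -45*(-12)*(-21) = 540*(-21) = -11340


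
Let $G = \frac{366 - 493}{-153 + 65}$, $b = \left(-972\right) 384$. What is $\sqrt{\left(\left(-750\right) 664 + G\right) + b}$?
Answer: $\frac{i \sqrt{1686733334}}{44} \approx 933.41 i$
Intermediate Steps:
$b = -373248$
$G = \frac{127}{88}$ ($G = - \frac{127}{-88} = \left(-127\right) \left(- \frac{1}{88}\right) = \frac{127}{88} \approx 1.4432$)
$\sqrt{\left(\left(-750\right) 664 + G\right) + b} = \sqrt{\left(\left(-750\right) 664 + \frac{127}{88}\right) - 373248} = \sqrt{\left(-498000 + \frac{127}{88}\right) - 373248} = \sqrt{- \frac{43823873}{88} - 373248} = \sqrt{- \frac{76669697}{88}} = \frac{i \sqrt{1686733334}}{44}$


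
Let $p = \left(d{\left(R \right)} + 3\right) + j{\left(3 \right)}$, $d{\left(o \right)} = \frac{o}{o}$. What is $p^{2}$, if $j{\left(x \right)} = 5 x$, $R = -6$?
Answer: $361$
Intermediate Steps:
$d{\left(o \right)} = 1$
$p = 19$ ($p = \left(1 + 3\right) + 5 \cdot 3 = 4 + 15 = 19$)
$p^{2} = 19^{2} = 361$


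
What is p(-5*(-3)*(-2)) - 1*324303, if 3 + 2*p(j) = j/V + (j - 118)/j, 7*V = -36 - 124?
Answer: -155664661/480 ≈ -3.2430e+5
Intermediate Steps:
V = -160/7 (V = (-36 - 124)/7 = (⅐)*(-160) = -160/7 ≈ -22.857)
p(j) = -3/2 - 7*j/320 + (-118 + j)/(2*j) (p(j) = -3/2 + (j/(-160/7) + (j - 118)/j)/2 = -3/2 + (j*(-7/160) + (-118 + j)/j)/2 = -3/2 + (-7*j/160 + (-118 + j)/j)/2 = -3/2 + (-7*j/320 + (-118 + j)/(2*j)) = -3/2 - 7*j/320 + (-118 + j)/(2*j))
p(-5*(-3)*(-2)) - 1*324303 = (-1 - 59/(-5*(-3)*(-2)) - 7*(-5*(-3))*(-2)/320) - 1*324303 = (-1 - 59/(15*(-2)) - 21*(-2)/64) - 324303 = (-1 - 59/(-30) - 7/320*(-30)) - 324303 = (-1 - 59*(-1/30) + 21/32) - 324303 = (-1 + 59/30 + 21/32) - 324303 = 779/480 - 324303 = -155664661/480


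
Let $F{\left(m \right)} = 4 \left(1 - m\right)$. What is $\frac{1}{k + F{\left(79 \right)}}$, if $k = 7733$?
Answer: $\frac{1}{7421} \approx 0.00013475$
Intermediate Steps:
$F{\left(m \right)} = 4 - 4 m$
$\frac{1}{k + F{\left(79 \right)}} = \frac{1}{7733 + \left(4 - 316\right)} = \frac{1}{7733 - 312} = \frac{1}{7421}$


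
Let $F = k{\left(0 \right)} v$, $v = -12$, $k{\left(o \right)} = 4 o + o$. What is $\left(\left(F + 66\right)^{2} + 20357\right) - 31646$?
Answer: $-6933$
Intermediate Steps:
$k{\left(o \right)} = 5 o$
$F = 0$ ($F = 5 \cdot 0 \left(-12\right) = 0 \left(-12\right) = 0$)
$\left(\left(F + 66\right)^{2} + 20357\right) - 31646 = \left(\left(0 + 66\right)^{2} + 20357\right) - 31646 = \left(66^{2} + 20357\right) - 31646 = \left(4356 + 20357\right) - 31646 = 24713 - 31646 = -6933$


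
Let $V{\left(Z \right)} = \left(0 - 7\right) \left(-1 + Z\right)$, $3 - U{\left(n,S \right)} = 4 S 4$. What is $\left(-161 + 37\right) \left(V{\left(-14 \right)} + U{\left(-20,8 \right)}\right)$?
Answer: $2480$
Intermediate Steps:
$U{\left(n,S \right)} = 3 - 16 S$ ($U{\left(n,S \right)} = 3 - 4 S 4 = 3 - 16 S$)
$V{\left(Z \right)} = 7 - 7 Z$ ($V{\left(Z \right)} = - 7 \left(-1 + Z\right) = 7 - 7 Z$)
$\left(-161 + 37\right) \left(V{\left(-14 \right)} + U{\left(-20,8 \right)}\right) = \left(-161 + 37\right) \left(\left(7 - -98\right) + \left(3 - 128\right)\right) = - 124 \left(\left(7 + 98\right) + \left(3 - 128\right)\right) = - 124 \left(105 - 125\right) = \left(-124\right) \left(-20\right) = 2480$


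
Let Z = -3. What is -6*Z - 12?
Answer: 6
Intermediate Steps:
-6*Z - 12 = -6*(-3) - 12 = 18 - 12 = 6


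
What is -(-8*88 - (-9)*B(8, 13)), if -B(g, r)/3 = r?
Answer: 1055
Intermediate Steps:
B(g, r) = -3*r
-(-8*88 - (-9)*B(8, 13)) = -(-8*88 - (-9)*(-3*13)) = -(-704 - (-9)*(-39)) = -(-704 - 1*351) = -(-704 - 351) = -1*(-1055) = 1055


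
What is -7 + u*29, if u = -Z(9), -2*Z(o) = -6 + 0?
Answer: -94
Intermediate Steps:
Z(o) = 3 (Z(o) = -(-6 + 0)/2 = -½*(-6) = 3)
u = -3 (u = -1*3 = -3)
-7 + u*29 = -7 - 3*29 = -7 - 87 = -94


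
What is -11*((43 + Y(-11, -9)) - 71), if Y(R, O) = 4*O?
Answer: 704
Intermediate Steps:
-11*((43 + Y(-11, -9)) - 71) = -11*((43 + 4*(-9)) - 71) = -11*((43 - 36) - 71) = -11*(7 - 71) = -11*(-64) = 704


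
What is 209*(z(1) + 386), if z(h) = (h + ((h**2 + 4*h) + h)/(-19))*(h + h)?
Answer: 80960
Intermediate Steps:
z(h) = 2*h*(-h**2/19 + 14*h/19) (z(h) = (h + (h**2 + 5*h)*(-1/19))*(2*h) = (h + (-5*h/19 - h**2/19))*(2*h) = (-h**2/19 + 14*h/19)*(2*h) = 2*h*(-h**2/19 + 14*h/19))
209*(z(1) + 386) = 209*((2/19)*1**2*(14 - 1*1) + 386) = 209*((2/19)*1*(14 - 1) + 386) = 209*((2/19)*1*13 + 386) = 209*(26/19 + 386) = 209*(7360/19) = 80960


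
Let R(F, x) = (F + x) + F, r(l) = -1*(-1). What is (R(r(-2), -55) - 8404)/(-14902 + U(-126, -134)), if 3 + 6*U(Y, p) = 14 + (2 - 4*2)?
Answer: 50742/89407 ≈ 0.56754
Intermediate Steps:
r(l) = 1
R(F, x) = x + 2*F
U(Y, p) = ⅚ (U(Y, p) = -½ + (14 + (2 - 4*2))/6 = -½ + (14 + (2 - 8))/6 = -½ + (14 - 6)/6 = -½ + (⅙)*8 = -½ + 4/3 = ⅚)
(R(r(-2), -55) - 8404)/(-14902 + U(-126, -134)) = ((-55 + 2*1) - 8404)/(-14902 + ⅚) = ((-55 + 2) - 8404)/(-89407/6) = (-53 - 8404)*(-6/89407) = -8457*(-6/89407) = 50742/89407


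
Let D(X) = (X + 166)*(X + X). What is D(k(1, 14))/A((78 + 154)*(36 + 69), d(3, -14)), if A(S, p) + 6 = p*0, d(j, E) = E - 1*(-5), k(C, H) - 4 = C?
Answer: -285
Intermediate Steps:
k(C, H) = 4 + C
d(j, E) = 5 + E (d(j, E) = E + 5 = 5 + E)
A(S, p) = -6 (A(S, p) = -6 + p*0 = -6 + 0 = -6)
D(X) = 2*X*(166 + X) (D(X) = (166 + X)*(2*X) = 2*X*(166 + X))
D(k(1, 14))/A((78 + 154)*(36 + 69), d(3, -14)) = (2*(4 + 1)*(166 + (4 + 1)))/(-6) = (2*5*(166 + 5))*(-⅙) = (2*5*171)*(-⅙) = 1710*(-⅙) = -285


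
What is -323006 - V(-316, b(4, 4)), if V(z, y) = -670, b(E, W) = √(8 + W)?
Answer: -322336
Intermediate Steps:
-323006 - V(-316, b(4, 4)) = -323006 - 1*(-670) = -323006 + 670 = -322336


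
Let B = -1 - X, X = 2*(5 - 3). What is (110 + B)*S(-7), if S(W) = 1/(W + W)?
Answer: -15/2 ≈ -7.5000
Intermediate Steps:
X = 4 (X = 2*2 = 4)
S(W) = 1/(2*W)
B = -5 (B = -1 - 1*4 = -1 - 4 = -5)
(110 + B)*S(-7) = (110 - 5)*((½)/(-7)) = 105*((½)*(-⅐)) = 105*(-1/14) = -15/2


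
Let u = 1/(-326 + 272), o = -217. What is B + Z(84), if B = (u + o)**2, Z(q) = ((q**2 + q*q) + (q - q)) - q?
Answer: 178240609/2916 ≈ 61125.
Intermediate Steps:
u = -1/54 (u = 1/(-54) = -1/54 ≈ -0.018519)
Z(q) = -q + 2*q**2 (Z(q) = ((q**2 + q**2) + 0) - q = (2*q**2 + 0) - q = 2*q**2 - q = -q + 2*q**2)
B = 137334961/2916 (B = (-1/54 - 217)**2 = (-11719/54)**2 = 137334961/2916 ≈ 47097.)
B + Z(84) = 137334961/2916 + 84*(-1 + 2*84) = 137334961/2916 + 84*(-1 + 168) = 137334961/2916 + 84*167 = 137334961/2916 + 14028 = 178240609/2916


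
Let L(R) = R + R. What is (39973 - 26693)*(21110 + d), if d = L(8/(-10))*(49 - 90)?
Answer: 281211968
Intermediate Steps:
L(R) = 2*R
d = 328/5 (d = (2*(8/(-10)))*(49 - 90) = (2*(8*(-1/10)))*(-41) = (2*(-4/5))*(-41) = -8/5*(-41) = 328/5 ≈ 65.600)
(39973 - 26693)*(21110 + d) = (39973 - 26693)*(21110 + 328/5) = 13280*(105878/5) = 281211968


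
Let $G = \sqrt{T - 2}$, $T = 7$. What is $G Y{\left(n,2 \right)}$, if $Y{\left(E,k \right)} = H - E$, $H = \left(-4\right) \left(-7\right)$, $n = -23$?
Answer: $51 \sqrt{5} \approx 114.04$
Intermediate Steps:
$G = \sqrt{5}$ ($G = \sqrt{7 - 2} = \sqrt{5} \approx 2.2361$)
$H = 28$
$Y{\left(E,k \right)} = 28 - E$
$G Y{\left(n,2 \right)} = \sqrt{5} \left(28 - -23\right) = \sqrt{5} \left(28 + 23\right) = \sqrt{5} \cdot 51 = 51 \sqrt{5}$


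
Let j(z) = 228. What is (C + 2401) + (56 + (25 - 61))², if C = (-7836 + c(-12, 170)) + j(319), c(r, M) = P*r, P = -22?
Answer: -4543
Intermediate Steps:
c(r, M) = -22*r
C = -7344 (C = (-7836 - 22*(-12)) + 228 = (-7836 + 264) + 228 = -7572 + 228 = -7344)
(C + 2401) + (56 + (25 - 61))² = (-7344 + 2401) + (56 + (25 - 61))² = -4943 + (56 - 36)² = -4943 + 20² = -4943 + 400 = -4543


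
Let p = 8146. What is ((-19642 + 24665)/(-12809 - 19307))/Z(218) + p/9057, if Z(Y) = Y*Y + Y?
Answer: 4163356755067/4628978575368 ≈ 0.89941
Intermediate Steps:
Z(Y) = Y + Y**2 (Z(Y) = Y**2 + Y = Y + Y**2)
((-19642 + 24665)/(-12809 - 19307))/Z(218) + p/9057 = ((-19642 + 24665)/(-12809 - 19307))/((218*(1 + 218))) + 8146/9057 = (5023/(-32116))/((218*219)) + 8146*(1/9057) = (5023*(-1/32116))/47742 + 8146/9057 = -5023/32116*1/47742 + 8146/9057 = -5023/1533282072 + 8146/9057 = 4163356755067/4628978575368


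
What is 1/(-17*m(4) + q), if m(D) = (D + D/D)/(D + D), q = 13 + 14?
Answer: 8/131 ≈ 0.061069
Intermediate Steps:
q = 27
m(D) = (1 + D)/(2*D) (m(D) = (D + 1)/((2*D)) = (1 + D)*(1/(2*D)) = (1 + D)/(2*D))
1/(-17*m(4) + q) = 1/(-17*(1 + 4)/(2*4) + 27) = 1/(-17*5/(2*4) + 27) = 1/(-17*5/8 + 27) = 1/(-85/8 + 27) = 1/(131/8) = 8/131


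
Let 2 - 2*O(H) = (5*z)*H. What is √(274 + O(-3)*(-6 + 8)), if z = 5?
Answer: 3*√39 ≈ 18.735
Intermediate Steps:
O(H) = 1 - 25*H/2 (O(H) = 1 - 5*5*H/2 = 1 - 25*H/2)
√(274 + O(-3)*(-6 + 8)) = √(274 + (1 - 25/2*(-3))*(-6 + 8)) = √(274 + (1 + 75/2)*2) = √(274 + (77/2)*2) = √(274 + 77) = √351 = 3*√39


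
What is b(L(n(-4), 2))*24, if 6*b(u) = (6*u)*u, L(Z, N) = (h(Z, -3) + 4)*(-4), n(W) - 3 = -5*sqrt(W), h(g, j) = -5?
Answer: 384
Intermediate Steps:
n(W) = 3 - 5*sqrt(W)
L(Z, N) = 4 (L(Z, N) = (-5 + 4)*(-4) = -1*(-4) = 4)
b(u) = u**2 (b(u) = ((6*u)*u)/6 = (6*u**2)/6 = u**2)
b(L(n(-4), 2))*24 = 4**2*24 = 16*24 = 384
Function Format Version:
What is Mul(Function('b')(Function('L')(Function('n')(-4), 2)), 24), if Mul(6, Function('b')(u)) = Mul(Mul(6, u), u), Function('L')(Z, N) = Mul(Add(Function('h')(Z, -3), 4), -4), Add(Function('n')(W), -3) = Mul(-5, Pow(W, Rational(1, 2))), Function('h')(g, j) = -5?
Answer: 384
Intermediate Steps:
Function('n')(W) = Add(3, Mul(-5, Pow(W, Rational(1, 2))))
Function('L')(Z, N) = 4 (Function('L')(Z, N) = Mul(Add(-5, 4), -4) = Mul(-1, -4) = 4)
Function('b')(u) = Pow(u, 2) (Function('b')(u) = Mul(Rational(1, 6), Mul(Mul(6, u), u)) = Mul(Rational(1, 6), Mul(6, Pow(u, 2))) = Pow(u, 2))
Mul(Function('b')(Function('L')(Function('n')(-4), 2)), 24) = Mul(Pow(4, 2), 24) = Mul(16, 24) = 384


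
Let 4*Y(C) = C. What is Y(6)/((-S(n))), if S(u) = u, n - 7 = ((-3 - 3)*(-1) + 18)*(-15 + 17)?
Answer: -3/110 ≈ -0.027273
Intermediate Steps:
Y(C) = C/4
n = 55 (n = 7 + ((-3 - 3)*(-1) + 18)*(-15 + 17) = 7 + (-6*(-1) + 18)*2 = 7 + (6 + 18)*2 = 7 + 24*2 = 7 + 48 = 55)
Y(6)/((-S(n))) = ((1/4)*6)/((-1*55)) = (3/2)/(-55) = (3/2)*(-1/55) = -3/110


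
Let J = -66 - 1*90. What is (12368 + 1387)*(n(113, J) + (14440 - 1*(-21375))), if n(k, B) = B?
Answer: 490489545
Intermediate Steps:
J = -156 (J = -66 - 90 = -156)
(12368 + 1387)*(n(113, J) + (14440 - 1*(-21375))) = (12368 + 1387)*(-156 + (14440 - 1*(-21375))) = 13755*(-156 + (14440 + 21375)) = 13755*(-156 + 35815) = 13755*35659 = 490489545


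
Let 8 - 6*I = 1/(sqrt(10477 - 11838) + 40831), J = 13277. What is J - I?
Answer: 132796912315819/10003031532 - I*sqrt(1361)/10003031532 ≈ 13276.0 - 3.6881e-9*I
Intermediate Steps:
I = 4/3 - 1/(6*(40831 + I*sqrt(1361))) (I = 4/3 - 1/(6*(sqrt(10477 - 11838) + 40831)) = 4/3 - 1/(6*(sqrt(-1361) + 40831)) = 4/3 - 1/(6*(I*sqrt(1361) + 40831)) = 4/3 - 1/(6*(40831 + I*sqrt(1361))) ≈ 1.3333 + 3.6881e-9*I)
J - I = 13277 - (13337334545/10003031532 + I*sqrt(1361)/10003031532) = 13277 + (-13337334545/10003031532 - I*sqrt(1361)/10003031532) = 132796912315819/10003031532 - I*sqrt(1361)/10003031532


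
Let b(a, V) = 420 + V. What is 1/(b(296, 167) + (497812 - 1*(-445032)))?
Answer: 1/943431 ≈ 1.0600e-6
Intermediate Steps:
1/(b(296, 167) + (497812 - 1*(-445032))) = 1/((420 + 167) + (497812 - 1*(-445032))) = 1/(587 + (497812 + 445032)) = 1/(587 + 942844) = 1/943431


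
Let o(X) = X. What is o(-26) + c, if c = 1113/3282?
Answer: -28073/1094 ≈ -25.661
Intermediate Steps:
c = 371/1094 (c = 1113*(1/3282) = 371/1094 ≈ 0.33912)
o(-26) + c = -26 + 371/1094 = -28073/1094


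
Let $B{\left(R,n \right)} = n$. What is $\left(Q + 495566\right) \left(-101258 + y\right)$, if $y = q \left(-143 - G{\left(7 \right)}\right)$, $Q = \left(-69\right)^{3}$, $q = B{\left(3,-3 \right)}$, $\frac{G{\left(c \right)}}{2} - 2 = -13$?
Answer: $-16855216015$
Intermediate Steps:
$G{\left(c \right)} = -22$ ($G{\left(c \right)} = 4 + 2 \left(-13\right) = 4 - 26 = -22$)
$q = -3$
$Q = -328509$
$y = 363$ ($y = - 3 \left(-143 - -22\right) = - 3 \left(-143 + 22\right) = \left(-3\right) \left(-121\right) = 363$)
$\left(Q + 495566\right) \left(-101258 + y\right) = \left(-328509 + 495566\right) \left(-101258 + 363\right) = 167057 \left(-100895\right) = -16855216015$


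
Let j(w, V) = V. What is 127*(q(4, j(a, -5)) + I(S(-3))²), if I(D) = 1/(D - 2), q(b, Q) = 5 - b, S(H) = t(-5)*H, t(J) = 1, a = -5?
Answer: 3302/25 ≈ 132.08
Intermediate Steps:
S(H) = H (S(H) = 1*H = H)
I(D) = 1/(-2 + D)
127*(q(4, j(a, -5)) + I(S(-3))²) = 127*((5 - 1*4) + (1/(-2 - 3))²) = 127*((5 - 4) + (1/(-5))²) = 127*(1 + (-⅕)²) = 127*(1 + 1/25) = 127*(26/25) = 3302/25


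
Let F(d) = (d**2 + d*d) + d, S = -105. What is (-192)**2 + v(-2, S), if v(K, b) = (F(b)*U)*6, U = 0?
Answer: 36864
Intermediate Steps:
F(d) = d + 2*d**2 (F(d) = (d**2 + d**2) + d = 2*d**2 + d = d + 2*d**2)
v(K, b) = 0 (v(K, b) = ((b*(1 + 2*b))*0)*6 = 0*6 = 0)
(-192)**2 + v(-2, S) = (-192)**2 + 0 = 36864 + 0 = 36864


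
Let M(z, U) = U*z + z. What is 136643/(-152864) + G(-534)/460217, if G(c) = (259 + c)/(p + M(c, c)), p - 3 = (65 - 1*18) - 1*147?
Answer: -715699097935815/800660309344928 ≈ -0.89389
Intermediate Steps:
M(z, U) = z + U*z
p = -97 (p = 3 + ((65 - 1*18) - 1*147) = 3 + ((65 - 18) - 147) = 3 + (47 - 147) = 3 - 100 = -97)
G(c) = (259 + c)/(-97 + c*(1 + c))
136643/(-152864) + G(-534)/460217 = 136643/(-152864) + ((259 - 534)/(-97 - 534*(1 - 534)))/460217 = 136643*(-1/152864) + (-275/(-97 - 534*(-533)))*(1/460217) = -136643/152864 + (-275/(-97 + 284622))*(1/460217) = -136643/152864 + (-275/284525)*(1/460217) = -136643/152864 + ((1/284525)*(-275))*(1/460217) = -136643/152864 - 11/11381*1/460217 = -136643/152864 - 11/5237729677 = -715699097935815/800660309344928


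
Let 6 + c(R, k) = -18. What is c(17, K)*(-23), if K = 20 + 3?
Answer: 552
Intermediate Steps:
K = 23
c(R, k) = -24 (c(R, k) = -6 - 18 = -24)
c(17, K)*(-23) = -24*(-23) = 552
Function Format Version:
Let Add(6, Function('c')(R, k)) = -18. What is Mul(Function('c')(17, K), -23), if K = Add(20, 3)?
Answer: 552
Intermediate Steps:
K = 23
Function('c')(R, k) = -24 (Function('c')(R, k) = Add(-6, -18) = -24)
Mul(Function('c')(17, K), -23) = Mul(-24, -23) = 552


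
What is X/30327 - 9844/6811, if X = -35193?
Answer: -179412837/68852399 ≈ -2.6058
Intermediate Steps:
X/30327 - 9844/6811 = -35193/30327 - 9844/6811 = -35193*1/30327 - 9844*1/6811 = -11731/10109 - 9844/6811 = -179412837/68852399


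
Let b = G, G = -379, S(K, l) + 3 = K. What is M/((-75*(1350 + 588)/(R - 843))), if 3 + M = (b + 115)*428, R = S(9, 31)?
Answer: -2101707/3230 ≈ -650.68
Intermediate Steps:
S(K, l) = -3 + K
b = -379
R = 6 (R = -3 + 9 = 6)
M = -112995 (M = -3 + (-379 + 115)*428 = -3 - 264*428 = -3 - 112992 = -112995)
M/((-75*(1350 + 588)/(R - 843))) = -112995*(-(6 - 843)/(75*(1350 + 588))) = -112995/((-145350/(-837))) = -112995/((-145350*(-1)/837)) = -112995/((-75*(-646/279))) = -112995/16150/93 = -112995*93/16150 = -2101707/3230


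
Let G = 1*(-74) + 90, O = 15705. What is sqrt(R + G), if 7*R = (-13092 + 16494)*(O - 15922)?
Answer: I*sqrt(105446) ≈ 324.72*I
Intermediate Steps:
G = 16 (G = -74 + 90 = 16)
R = -105462 (R = ((-13092 + 16494)*(15705 - 15922))/7 = (3402*(-217))/7 = (1/7)*(-738234) = -105462)
sqrt(R + G) = sqrt(-105462 + 16) = sqrt(-105446) = I*sqrt(105446)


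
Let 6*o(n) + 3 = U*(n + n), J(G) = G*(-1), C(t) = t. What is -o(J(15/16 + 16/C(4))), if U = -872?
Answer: -4304/3 ≈ -1434.7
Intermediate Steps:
J(G) = -G
o(n) = -1/2 - 872*n/3 (o(n) = -1/2 + (-872*(n + n))/6 = -1/2 + (-1744*n)/6 = -1/2 - 872*n/3)
-o(J(15/16 + 16/C(4))) = -(-1/2 - (-872)*(15/16 + 16/4)/3) = -(-1/2 - (-872)*(15*(1/16) + 16*(1/4))/3) = -(-1/2 - (-872)*(15/16 + 4)/3) = -(-1/2 - (-872)*79/(3*16)) = -(-1/2 - 872/3*(-79/16)) = -(-1/2 + 8611/6) = -1*4304/3 = -4304/3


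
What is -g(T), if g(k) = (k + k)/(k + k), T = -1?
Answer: -1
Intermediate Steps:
g(k) = 1 (g(k) = (2*k)/((2*k)) = (2*k)*(1/(2*k)) = 1)
-g(T) = -1*1 = -1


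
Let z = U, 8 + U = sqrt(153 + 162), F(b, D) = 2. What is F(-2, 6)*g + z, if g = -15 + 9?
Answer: -20 + 3*sqrt(35) ≈ -2.2518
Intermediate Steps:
g = -6
U = -8 + 3*sqrt(35) (U = -8 + sqrt(153 + 162) = -8 + sqrt(315) = -8 + 3*sqrt(35) ≈ 9.7482)
z = -8 + 3*sqrt(35) ≈ 9.7482
F(-2, 6)*g + z = 2*(-6) + (-8 + 3*sqrt(35)) = -12 + (-8 + 3*sqrt(35)) = -20 + 3*sqrt(35)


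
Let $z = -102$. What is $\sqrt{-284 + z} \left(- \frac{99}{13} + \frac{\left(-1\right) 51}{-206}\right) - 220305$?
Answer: $-220305 - \frac{19731 i \sqrt{386}}{2678} \approx -2.2031 \cdot 10^{5} - 144.75 i$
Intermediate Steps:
$\sqrt{-284 + z} \left(- \frac{99}{13} + \frac{\left(-1\right) 51}{-206}\right) - 220305 = \sqrt{-284 - 102} \left(- \frac{99}{13} + \frac{\left(-1\right) 51}{-206}\right) - 220305 = \sqrt{-386} \left(\left(-99\right) \frac{1}{13} - - \frac{51}{206}\right) - 220305 = i \sqrt{386} \left(- \frac{99}{13} + \frac{51}{206}\right) - 220305 = i \sqrt{386} \left(- \frac{19731}{2678}\right) - 220305 = - \frac{19731 i \sqrt{386}}{2678} - 220305 = -220305 - \frac{19731 i \sqrt{386}}{2678}$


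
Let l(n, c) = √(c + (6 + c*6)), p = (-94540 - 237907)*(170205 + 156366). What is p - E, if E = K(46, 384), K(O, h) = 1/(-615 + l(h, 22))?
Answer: -8209118100457158/75613 + 4*√10/378065 ≈ -1.0857e+11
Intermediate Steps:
p = -108567549237 (p = -332447*326571 = -108567549237)
l(n, c) = √(6 + 7*c) (l(n, c) = √(c + (6 + 6*c)) = √(6 + 7*c))
K(O, h) = 1/(-615 + 4*√10) (K(O, h) = 1/(-615 + √(6 + 7*22)) = 1/(-615 + √(6 + 154)) = 1/(-615 + √160) = 1/(-615 + 4*√10))
E = -123/75613 - 4*√10/378065 ≈ -0.0016602
p - E = -108567549237 - (-123/75613 - 4*√10/378065) = -108567549237 + (123/75613 + 4*√10/378065) = -8209118100457158/75613 + 4*√10/378065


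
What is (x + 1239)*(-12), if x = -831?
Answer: -4896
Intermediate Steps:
(x + 1239)*(-12) = (-831 + 1239)*(-12) = 408*(-12) = -4896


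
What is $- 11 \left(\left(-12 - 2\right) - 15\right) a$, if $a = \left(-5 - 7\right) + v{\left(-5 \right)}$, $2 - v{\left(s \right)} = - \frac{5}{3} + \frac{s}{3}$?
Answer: $- \frac{6380}{3} \approx -2126.7$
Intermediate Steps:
$v{\left(s \right)} = \frac{11}{3} - \frac{s}{3}$ ($v{\left(s \right)} = 2 - \left(- \frac{5}{3} + \frac{s}{3}\right) = \frac{11}{3} - \frac{s}{3}$)
$a = - \frac{20}{3}$ ($a = \left(-5 - 7\right) + \left(\frac{11}{3} - - \frac{5}{3}\right) = -12 + \left(\frac{11}{3} + \frac{5}{3}\right) = -12 + \frac{16}{3} = - \frac{20}{3} \approx -6.6667$)
$- 11 \left(\left(-12 - 2\right) - 15\right) a = - 11 \left(\left(-12 - 2\right) - 15\right) \left(- \frac{20}{3}\right) = - 11 \left(-14 - 15\right) \left(- \frac{20}{3}\right) = \left(-11\right) \left(-29\right) \left(- \frac{20}{3}\right) = 319 \left(- \frac{20}{3}\right) = - \frac{6380}{3}$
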